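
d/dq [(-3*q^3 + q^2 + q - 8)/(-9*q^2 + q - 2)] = (27*q^4 - 6*q^3 + 28*q^2 - 148*q + 6)/(81*q^4 - 18*q^3 + 37*q^2 - 4*q + 4)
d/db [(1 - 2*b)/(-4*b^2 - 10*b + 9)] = 8*(-b^2 + b - 1)/(16*b^4 + 80*b^3 + 28*b^2 - 180*b + 81)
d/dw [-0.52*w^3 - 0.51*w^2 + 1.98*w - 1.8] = -1.56*w^2 - 1.02*w + 1.98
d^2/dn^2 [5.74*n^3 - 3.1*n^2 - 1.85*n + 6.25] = 34.44*n - 6.2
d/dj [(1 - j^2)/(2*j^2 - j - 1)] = 1/(4*j^2 + 4*j + 1)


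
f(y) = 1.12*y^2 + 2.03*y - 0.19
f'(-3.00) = -4.69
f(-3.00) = 3.80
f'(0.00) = 2.03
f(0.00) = -0.19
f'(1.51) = 5.41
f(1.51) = 5.43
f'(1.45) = 5.28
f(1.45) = 5.11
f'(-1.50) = -1.33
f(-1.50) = -0.71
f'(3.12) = 9.02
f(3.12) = 17.05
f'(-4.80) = -8.72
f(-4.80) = 15.87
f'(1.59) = 5.59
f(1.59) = 5.87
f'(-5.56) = -10.42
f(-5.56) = 23.15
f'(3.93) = 10.83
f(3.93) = 25.09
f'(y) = 2.24*y + 2.03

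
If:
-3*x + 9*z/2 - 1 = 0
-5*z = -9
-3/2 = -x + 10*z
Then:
No Solution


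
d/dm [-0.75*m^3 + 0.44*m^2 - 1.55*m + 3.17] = -2.25*m^2 + 0.88*m - 1.55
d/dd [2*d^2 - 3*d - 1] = 4*d - 3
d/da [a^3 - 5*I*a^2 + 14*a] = 3*a^2 - 10*I*a + 14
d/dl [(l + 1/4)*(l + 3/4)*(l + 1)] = 3*l^2 + 4*l + 19/16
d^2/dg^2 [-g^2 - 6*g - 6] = -2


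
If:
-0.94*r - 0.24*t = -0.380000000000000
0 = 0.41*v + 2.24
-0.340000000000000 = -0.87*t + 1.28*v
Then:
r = 2.36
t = -7.65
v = -5.46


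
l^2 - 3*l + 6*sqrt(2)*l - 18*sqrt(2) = (l - 3)*(l + 6*sqrt(2))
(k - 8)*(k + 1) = k^2 - 7*k - 8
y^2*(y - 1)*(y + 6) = y^4 + 5*y^3 - 6*y^2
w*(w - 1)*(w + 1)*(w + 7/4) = w^4 + 7*w^3/4 - w^2 - 7*w/4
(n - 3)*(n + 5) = n^2 + 2*n - 15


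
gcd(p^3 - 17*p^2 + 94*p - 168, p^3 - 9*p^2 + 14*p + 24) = p^2 - 10*p + 24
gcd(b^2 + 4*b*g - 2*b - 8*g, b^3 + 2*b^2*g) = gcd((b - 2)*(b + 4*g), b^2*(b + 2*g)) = 1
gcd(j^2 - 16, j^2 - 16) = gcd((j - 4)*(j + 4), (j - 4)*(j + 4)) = j^2 - 16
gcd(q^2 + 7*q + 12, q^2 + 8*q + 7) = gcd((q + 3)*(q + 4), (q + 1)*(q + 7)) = 1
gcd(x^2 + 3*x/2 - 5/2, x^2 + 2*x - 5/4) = x + 5/2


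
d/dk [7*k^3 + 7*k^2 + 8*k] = 21*k^2 + 14*k + 8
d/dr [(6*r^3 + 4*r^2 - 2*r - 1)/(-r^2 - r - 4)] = (-6*r^4 - 12*r^3 - 78*r^2 - 34*r + 7)/(r^4 + 2*r^3 + 9*r^2 + 8*r + 16)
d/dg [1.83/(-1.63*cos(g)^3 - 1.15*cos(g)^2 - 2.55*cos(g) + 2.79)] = (8.9487*sin(g)^2 - 4.209*cos(g) - 13.6152)*sin(g)/(1.63*cos(g)^3 + 1.15*cos(g)^2 + 2.55*cos(g) - 2.79)^2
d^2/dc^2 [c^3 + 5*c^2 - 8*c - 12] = 6*c + 10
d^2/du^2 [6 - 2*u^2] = -4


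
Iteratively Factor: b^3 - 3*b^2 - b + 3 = (b - 1)*(b^2 - 2*b - 3) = (b - 1)*(b + 1)*(b - 3)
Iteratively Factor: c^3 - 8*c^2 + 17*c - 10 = (c - 2)*(c^2 - 6*c + 5) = (c - 5)*(c - 2)*(c - 1)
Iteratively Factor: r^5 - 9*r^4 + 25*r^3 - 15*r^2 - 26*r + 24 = (r - 3)*(r^4 - 6*r^3 + 7*r^2 + 6*r - 8) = (r - 3)*(r - 1)*(r^3 - 5*r^2 + 2*r + 8) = (r - 4)*(r - 3)*(r - 1)*(r^2 - r - 2) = (r - 4)*(r - 3)*(r - 1)*(r + 1)*(r - 2)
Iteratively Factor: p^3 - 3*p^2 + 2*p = (p - 2)*(p^2 - p) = p*(p - 2)*(p - 1)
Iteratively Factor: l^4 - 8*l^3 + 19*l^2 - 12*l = (l)*(l^3 - 8*l^2 + 19*l - 12) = l*(l - 1)*(l^2 - 7*l + 12) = l*(l - 4)*(l - 1)*(l - 3)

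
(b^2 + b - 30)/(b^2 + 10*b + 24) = (b - 5)/(b + 4)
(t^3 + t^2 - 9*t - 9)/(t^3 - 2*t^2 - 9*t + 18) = (t + 1)/(t - 2)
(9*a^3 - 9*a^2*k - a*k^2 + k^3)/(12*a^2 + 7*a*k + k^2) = (3*a^2 - 4*a*k + k^2)/(4*a + k)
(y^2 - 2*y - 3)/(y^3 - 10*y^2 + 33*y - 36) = (y + 1)/(y^2 - 7*y + 12)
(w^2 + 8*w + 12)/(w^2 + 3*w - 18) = (w + 2)/(w - 3)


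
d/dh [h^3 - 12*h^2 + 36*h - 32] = 3*h^2 - 24*h + 36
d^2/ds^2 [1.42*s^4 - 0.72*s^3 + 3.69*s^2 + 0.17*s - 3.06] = 17.04*s^2 - 4.32*s + 7.38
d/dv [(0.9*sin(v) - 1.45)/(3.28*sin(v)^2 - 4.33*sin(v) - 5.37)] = (-2.952*sin(v)^2 + 9.512*sin(v) - 11.1115)*cos(v)/(10.7584*sin(v)^4 - 28.4048*sin(v)^3 - 16.4783*sin(v)^2 + 46.5042*sin(v) + 28.8369)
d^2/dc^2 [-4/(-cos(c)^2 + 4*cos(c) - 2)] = 4*(4*sin(c)^4 - 10*sin(c)^2 + 23*cos(c) - 3*cos(3*c) - 22)/(sin(c)^2 + 4*cos(c) - 3)^3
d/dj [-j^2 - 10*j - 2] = -2*j - 10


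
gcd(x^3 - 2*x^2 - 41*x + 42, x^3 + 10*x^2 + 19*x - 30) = x^2 + 5*x - 6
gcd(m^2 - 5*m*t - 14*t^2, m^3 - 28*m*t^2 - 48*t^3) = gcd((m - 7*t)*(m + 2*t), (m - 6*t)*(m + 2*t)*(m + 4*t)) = m + 2*t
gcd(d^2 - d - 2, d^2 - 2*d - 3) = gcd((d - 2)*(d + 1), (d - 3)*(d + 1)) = d + 1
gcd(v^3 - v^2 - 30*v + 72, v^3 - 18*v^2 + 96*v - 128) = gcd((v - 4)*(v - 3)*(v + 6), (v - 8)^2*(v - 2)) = 1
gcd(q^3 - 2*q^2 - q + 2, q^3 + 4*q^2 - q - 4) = q^2 - 1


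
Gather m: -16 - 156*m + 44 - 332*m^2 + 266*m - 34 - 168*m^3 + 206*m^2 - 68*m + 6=-168*m^3 - 126*m^2 + 42*m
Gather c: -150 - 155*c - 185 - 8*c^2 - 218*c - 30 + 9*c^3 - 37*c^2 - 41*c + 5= 9*c^3 - 45*c^2 - 414*c - 360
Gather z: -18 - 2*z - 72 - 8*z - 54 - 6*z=-16*z - 144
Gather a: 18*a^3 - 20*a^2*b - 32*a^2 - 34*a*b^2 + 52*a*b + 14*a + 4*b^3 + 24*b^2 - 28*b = 18*a^3 + a^2*(-20*b - 32) + a*(-34*b^2 + 52*b + 14) + 4*b^3 + 24*b^2 - 28*b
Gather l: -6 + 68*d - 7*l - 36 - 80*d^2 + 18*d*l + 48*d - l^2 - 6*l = -80*d^2 + 116*d - l^2 + l*(18*d - 13) - 42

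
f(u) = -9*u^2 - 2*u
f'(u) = -18*u - 2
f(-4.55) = -177.22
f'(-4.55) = 79.90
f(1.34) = -18.84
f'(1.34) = -26.12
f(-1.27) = -11.98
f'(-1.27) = 20.86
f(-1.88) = -28.05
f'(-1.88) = 31.84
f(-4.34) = -160.84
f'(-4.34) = 76.12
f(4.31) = -175.80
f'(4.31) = -79.58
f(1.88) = -35.57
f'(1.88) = -35.84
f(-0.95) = -6.22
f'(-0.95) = 15.10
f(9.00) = -747.00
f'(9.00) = -164.00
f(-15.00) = -1995.00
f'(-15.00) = 268.00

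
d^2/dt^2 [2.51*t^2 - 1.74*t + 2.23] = 5.02000000000000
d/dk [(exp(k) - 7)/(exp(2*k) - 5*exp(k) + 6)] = (-(exp(k) - 7)*(2*exp(k) - 5) + exp(2*k) - 5*exp(k) + 6)*exp(k)/(exp(2*k) - 5*exp(k) + 6)^2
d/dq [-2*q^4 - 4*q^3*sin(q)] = -4*q^2*(q*cos(q) + 2*q + 3*sin(q))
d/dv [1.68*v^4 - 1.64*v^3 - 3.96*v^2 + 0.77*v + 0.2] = 6.72*v^3 - 4.92*v^2 - 7.92*v + 0.77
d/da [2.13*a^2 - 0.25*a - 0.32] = 4.26*a - 0.25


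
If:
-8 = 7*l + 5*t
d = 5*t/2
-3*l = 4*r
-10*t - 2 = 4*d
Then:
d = -1/4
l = -15/14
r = 45/56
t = -1/10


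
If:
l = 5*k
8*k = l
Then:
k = 0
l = 0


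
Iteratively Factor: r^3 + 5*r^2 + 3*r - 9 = (r - 1)*(r^2 + 6*r + 9) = (r - 1)*(r + 3)*(r + 3)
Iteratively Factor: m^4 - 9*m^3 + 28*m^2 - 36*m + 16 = (m - 2)*(m^3 - 7*m^2 + 14*m - 8) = (m - 2)^2*(m^2 - 5*m + 4) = (m - 4)*(m - 2)^2*(m - 1)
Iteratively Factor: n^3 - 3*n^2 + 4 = (n - 2)*(n^2 - n - 2) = (n - 2)^2*(n + 1)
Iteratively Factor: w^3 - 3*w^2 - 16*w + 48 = (w - 4)*(w^2 + w - 12) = (w - 4)*(w - 3)*(w + 4)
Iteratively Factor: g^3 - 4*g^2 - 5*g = (g + 1)*(g^2 - 5*g) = g*(g + 1)*(g - 5)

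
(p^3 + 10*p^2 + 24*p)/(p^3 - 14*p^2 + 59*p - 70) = p*(p^2 + 10*p + 24)/(p^3 - 14*p^2 + 59*p - 70)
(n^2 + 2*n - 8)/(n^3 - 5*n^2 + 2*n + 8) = (n + 4)/(n^2 - 3*n - 4)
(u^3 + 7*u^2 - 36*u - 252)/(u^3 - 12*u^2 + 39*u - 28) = (u^3 + 7*u^2 - 36*u - 252)/(u^3 - 12*u^2 + 39*u - 28)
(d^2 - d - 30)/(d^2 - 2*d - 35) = (d - 6)/(d - 7)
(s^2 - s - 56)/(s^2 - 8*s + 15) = (s^2 - s - 56)/(s^2 - 8*s + 15)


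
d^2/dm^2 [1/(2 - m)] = -2/(m - 2)^3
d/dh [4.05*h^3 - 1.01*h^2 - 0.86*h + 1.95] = 12.15*h^2 - 2.02*h - 0.86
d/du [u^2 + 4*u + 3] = 2*u + 4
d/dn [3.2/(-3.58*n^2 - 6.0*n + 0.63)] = (22.912*n + 19.2)/(3.58*n^2 + 6.0*n - 0.63)^2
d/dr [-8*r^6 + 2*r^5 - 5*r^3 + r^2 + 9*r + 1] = -48*r^5 + 10*r^4 - 15*r^2 + 2*r + 9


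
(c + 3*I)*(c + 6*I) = c^2 + 9*I*c - 18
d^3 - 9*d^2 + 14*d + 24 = (d - 6)*(d - 4)*(d + 1)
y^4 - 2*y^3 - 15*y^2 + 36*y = y*(y - 3)^2*(y + 4)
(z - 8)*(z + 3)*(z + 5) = z^3 - 49*z - 120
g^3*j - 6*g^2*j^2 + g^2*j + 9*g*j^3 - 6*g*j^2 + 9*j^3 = (g - 3*j)^2*(g*j + j)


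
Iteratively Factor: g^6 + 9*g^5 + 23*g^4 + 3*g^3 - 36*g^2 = (g + 3)*(g^5 + 6*g^4 + 5*g^3 - 12*g^2) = (g + 3)^2*(g^4 + 3*g^3 - 4*g^2) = g*(g + 3)^2*(g^3 + 3*g^2 - 4*g) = g*(g + 3)^2*(g + 4)*(g^2 - g) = g^2*(g + 3)^2*(g + 4)*(g - 1)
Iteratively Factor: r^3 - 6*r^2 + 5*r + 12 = (r - 4)*(r^2 - 2*r - 3) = (r - 4)*(r + 1)*(r - 3)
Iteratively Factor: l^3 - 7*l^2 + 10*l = (l)*(l^2 - 7*l + 10) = l*(l - 5)*(l - 2)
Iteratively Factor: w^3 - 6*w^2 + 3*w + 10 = (w - 2)*(w^2 - 4*w - 5) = (w - 2)*(w + 1)*(w - 5)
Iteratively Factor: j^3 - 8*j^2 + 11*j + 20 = (j - 5)*(j^2 - 3*j - 4) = (j - 5)*(j + 1)*(j - 4)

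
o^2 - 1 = (o - 1)*(o + 1)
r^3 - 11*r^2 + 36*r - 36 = (r - 6)*(r - 3)*(r - 2)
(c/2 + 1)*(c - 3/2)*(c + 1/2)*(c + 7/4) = c^4/2 + 11*c^3/8 - c^2/2 - 101*c/32 - 21/16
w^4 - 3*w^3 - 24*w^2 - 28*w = w*(w - 7)*(w + 2)^2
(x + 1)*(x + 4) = x^2 + 5*x + 4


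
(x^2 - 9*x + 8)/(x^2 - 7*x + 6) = (x - 8)/(x - 6)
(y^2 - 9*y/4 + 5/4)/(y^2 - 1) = (y - 5/4)/(y + 1)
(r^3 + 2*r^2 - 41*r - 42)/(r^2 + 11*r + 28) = (r^2 - 5*r - 6)/(r + 4)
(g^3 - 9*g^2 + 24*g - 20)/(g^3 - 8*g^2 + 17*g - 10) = (g - 2)/(g - 1)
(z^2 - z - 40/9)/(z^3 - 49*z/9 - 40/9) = 1/(z + 1)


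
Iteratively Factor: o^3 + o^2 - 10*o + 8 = (o - 2)*(o^2 + 3*o - 4) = (o - 2)*(o - 1)*(o + 4)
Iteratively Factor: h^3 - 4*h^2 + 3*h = (h - 1)*(h^2 - 3*h) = (h - 3)*(h - 1)*(h)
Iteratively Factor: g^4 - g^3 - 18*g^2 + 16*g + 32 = (g + 1)*(g^3 - 2*g^2 - 16*g + 32) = (g - 4)*(g + 1)*(g^2 + 2*g - 8) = (g - 4)*(g + 1)*(g + 4)*(g - 2)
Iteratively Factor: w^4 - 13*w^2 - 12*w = (w)*(w^3 - 13*w - 12) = w*(w - 4)*(w^2 + 4*w + 3) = w*(w - 4)*(w + 1)*(w + 3)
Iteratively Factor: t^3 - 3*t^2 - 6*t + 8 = (t + 2)*(t^2 - 5*t + 4) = (t - 1)*(t + 2)*(t - 4)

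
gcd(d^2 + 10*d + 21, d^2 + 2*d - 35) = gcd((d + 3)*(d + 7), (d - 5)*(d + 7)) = d + 7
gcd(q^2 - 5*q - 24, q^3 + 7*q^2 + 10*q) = 1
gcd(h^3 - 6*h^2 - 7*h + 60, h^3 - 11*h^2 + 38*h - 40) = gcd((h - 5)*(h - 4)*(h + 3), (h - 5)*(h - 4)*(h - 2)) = h^2 - 9*h + 20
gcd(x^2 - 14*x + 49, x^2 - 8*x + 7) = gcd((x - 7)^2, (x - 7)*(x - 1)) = x - 7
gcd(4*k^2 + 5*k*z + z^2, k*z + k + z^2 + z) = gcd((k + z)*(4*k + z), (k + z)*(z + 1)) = k + z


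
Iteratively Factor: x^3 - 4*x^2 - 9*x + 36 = (x + 3)*(x^2 - 7*x + 12) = (x - 4)*(x + 3)*(x - 3)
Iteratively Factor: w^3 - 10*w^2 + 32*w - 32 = (w - 4)*(w^2 - 6*w + 8) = (w - 4)*(w - 2)*(w - 4)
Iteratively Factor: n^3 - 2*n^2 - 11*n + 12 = (n - 1)*(n^2 - n - 12) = (n - 4)*(n - 1)*(n + 3)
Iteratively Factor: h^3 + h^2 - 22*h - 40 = (h + 4)*(h^2 - 3*h - 10) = (h + 2)*(h + 4)*(h - 5)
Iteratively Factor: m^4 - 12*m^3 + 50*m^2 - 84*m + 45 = (m - 3)*(m^3 - 9*m^2 + 23*m - 15) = (m - 3)*(m - 1)*(m^2 - 8*m + 15) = (m - 5)*(m - 3)*(m - 1)*(m - 3)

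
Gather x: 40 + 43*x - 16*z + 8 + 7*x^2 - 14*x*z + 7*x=7*x^2 + x*(50 - 14*z) - 16*z + 48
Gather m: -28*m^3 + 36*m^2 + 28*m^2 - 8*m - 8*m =-28*m^3 + 64*m^2 - 16*m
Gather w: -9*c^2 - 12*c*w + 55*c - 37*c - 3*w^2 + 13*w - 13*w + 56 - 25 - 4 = -9*c^2 - 12*c*w + 18*c - 3*w^2 + 27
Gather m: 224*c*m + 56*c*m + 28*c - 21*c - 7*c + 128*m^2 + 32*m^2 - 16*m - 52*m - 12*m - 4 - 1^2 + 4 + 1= 160*m^2 + m*(280*c - 80)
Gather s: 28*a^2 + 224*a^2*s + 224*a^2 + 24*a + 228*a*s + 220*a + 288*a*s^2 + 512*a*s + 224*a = 252*a^2 + 288*a*s^2 + 468*a + s*(224*a^2 + 740*a)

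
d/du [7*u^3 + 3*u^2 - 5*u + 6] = 21*u^2 + 6*u - 5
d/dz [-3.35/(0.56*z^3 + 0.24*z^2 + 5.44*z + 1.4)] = (5.628*z^2 + 1.608*z + 18.224)/(0.56*z^3 + 0.24*z^2 + 5.44*z + 1.4)^2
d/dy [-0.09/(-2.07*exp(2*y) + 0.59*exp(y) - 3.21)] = (0.0531 - 0.3726*exp(y))*exp(y)/(2.07*exp(2*y) - 0.59*exp(y) + 3.21)^2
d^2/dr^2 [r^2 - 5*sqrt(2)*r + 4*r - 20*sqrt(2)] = 2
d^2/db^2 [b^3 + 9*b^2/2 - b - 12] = 6*b + 9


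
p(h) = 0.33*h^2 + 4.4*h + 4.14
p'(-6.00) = 0.44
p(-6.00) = -10.38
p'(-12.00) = -3.52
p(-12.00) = -1.14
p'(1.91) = 5.66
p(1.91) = 13.75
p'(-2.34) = 2.86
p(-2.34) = -4.35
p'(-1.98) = 3.09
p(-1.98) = -3.28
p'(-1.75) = 3.24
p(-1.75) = -2.55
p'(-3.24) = 2.26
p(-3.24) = -6.65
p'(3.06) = 6.42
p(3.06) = 20.69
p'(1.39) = 5.32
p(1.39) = 10.89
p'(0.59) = 4.79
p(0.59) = 6.85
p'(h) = 0.66*h + 4.4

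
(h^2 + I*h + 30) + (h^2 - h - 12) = 2*h^2 - h + I*h + 18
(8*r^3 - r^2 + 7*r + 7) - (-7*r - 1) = 8*r^3 - r^2 + 14*r + 8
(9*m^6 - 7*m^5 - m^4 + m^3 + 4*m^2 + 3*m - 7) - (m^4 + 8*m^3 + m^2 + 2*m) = 9*m^6 - 7*m^5 - 2*m^4 - 7*m^3 + 3*m^2 + m - 7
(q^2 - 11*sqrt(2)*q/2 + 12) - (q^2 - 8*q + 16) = -11*sqrt(2)*q/2 + 8*q - 4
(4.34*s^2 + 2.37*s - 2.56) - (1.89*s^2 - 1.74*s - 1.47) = 2.45*s^2 + 4.11*s - 1.09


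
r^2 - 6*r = r*(r - 6)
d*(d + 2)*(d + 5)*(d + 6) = d^4 + 13*d^3 + 52*d^2 + 60*d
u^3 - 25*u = u*(u - 5)*(u + 5)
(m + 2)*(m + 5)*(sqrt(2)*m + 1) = sqrt(2)*m^3 + m^2 + 7*sqrt(2)*m^2 + 7*m + 10*sqrt(2)*m + 10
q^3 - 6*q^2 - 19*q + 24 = (q - 8)*(q - 1)*(q + 3)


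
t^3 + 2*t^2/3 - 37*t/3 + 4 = (t - 3)*(t - 1/3)*(t + 4)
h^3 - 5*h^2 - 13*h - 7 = (h - 7)*(h + 1)^2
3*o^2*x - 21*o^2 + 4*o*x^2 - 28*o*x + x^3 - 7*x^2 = (o + x)*(3*o + x)*(x - 7)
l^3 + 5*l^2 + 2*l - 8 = (l - 1)*(l + 2)*(l + 4)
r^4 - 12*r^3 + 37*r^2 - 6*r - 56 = (r - 7)*(r - 4)*(r - 2)*(r + 1)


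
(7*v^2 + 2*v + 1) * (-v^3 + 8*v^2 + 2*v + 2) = -7*v^5 + 54*v^4 + 29*v^3 + 26*v^2 + 6*v + 2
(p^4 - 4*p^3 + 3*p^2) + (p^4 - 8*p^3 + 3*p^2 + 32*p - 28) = 2*p^4 - 12*p^3 + 6*p^2 + 32*p - 28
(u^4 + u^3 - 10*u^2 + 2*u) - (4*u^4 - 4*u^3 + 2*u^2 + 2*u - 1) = -3*u^4 + 5*u^3 - 12*u^2 + 1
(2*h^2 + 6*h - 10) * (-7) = -14*h^2 - 42*h + 70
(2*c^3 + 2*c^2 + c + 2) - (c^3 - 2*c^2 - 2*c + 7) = c^3 + 4*c^2 + 3*c - 5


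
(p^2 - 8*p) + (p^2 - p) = 2*p^2 - 9*p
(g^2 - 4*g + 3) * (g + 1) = g^3 - 3*g^2 - g + 3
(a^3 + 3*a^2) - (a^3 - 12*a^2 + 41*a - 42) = 15*a^2 - 41*a + 42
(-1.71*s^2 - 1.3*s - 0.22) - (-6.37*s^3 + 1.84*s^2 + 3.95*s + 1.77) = 6.37*s^3 - 3.55*s^2 - 5.25*s - 1.99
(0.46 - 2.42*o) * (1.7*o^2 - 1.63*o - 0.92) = -4.114*o^3 + 4.7266*o^2 + 1.4766*o - 0.4232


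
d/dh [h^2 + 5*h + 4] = 2*h + 5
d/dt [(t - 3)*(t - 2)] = 2*t - 5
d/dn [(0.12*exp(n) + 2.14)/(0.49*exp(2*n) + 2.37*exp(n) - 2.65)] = (-(0.12*exp(n) + 2.14)*(0.98*exp(n) + 2.37) + 0.0588*exp(2*n) + 0.2844*exp(n) - 0.318)*exp(n)/(0.49*exp(2*n) + 2.37*exp(n) - 2.65)^2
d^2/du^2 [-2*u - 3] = 0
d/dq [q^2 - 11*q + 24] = 2*q - 11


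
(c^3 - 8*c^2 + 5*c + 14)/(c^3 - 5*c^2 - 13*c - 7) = (c - 2)/(c + 1)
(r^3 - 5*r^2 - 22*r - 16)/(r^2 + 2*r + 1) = (r^2 - 6*r - 16)/(r + 1)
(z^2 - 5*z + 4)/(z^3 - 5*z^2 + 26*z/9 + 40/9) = 9*(z - 1)/(9*z^2 - 9*z - 10)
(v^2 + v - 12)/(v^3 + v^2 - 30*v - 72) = (v - 3)/(v^2 - 3*v - 18)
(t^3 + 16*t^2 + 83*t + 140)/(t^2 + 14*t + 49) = (t^2 + 9*t + 20)/(t + 7)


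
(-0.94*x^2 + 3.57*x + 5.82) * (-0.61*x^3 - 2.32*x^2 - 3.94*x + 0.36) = 0.5734*x^5 + 0.00309999999999988*x^4 - 8.129*x^3 - 27.9066*x^2 - 21.6456*x + 2.0952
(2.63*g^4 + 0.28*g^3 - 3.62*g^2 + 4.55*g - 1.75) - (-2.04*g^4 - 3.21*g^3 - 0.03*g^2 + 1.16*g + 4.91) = 4.67*g^4 + 3.49*g^3 - 3.59*g^2 + 3.39*g - 6.66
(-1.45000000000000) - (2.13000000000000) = -3.58000000000000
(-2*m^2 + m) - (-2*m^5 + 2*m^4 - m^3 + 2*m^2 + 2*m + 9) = 2*m^5 - 2*m^4 + m^3 - 4*m^2 - m - 9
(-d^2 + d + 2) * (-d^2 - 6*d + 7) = d^4 + 5*d^3 - 15*d^2 - 5*d + 14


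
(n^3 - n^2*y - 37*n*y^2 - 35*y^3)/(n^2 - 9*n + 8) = (n^3 - n^2*y - 37*n*y^2 - 35*y^3)/(n^2 - 9*n + 8)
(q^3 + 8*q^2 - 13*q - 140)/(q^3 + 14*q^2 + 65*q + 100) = (q^2 + 3*q - 28)/(q^2 + 9*q + 20)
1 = 1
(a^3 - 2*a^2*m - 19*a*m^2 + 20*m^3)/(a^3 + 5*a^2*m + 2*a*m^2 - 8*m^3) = (a - 5*m)/(a + 2*m)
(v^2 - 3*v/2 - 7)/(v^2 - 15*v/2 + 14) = (v + 2)/(v - 4)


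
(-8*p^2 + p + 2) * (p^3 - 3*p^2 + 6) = -8*p^5 + 25*p^4 - p^3 - 54*p^2 + 6*p + 12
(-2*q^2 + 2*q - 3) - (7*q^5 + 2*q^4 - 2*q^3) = -7*q^5 - 2*q^4 + 2*q^3 - 2*q^2 + 2*q - 3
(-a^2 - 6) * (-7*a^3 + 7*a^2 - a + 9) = 7*a^5 - 7*a^4 + 43*a^3 - 51*a^2 + 6*a - 54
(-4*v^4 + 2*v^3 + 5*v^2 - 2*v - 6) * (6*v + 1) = -24*v^5 + 8*v^4 + 32*v^3 - 7*v^2 - 38*v - 6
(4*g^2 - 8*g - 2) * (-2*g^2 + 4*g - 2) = -8*g^4 + 32*g^3 - 36*g^2 + 8*g + 4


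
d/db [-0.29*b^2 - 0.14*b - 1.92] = -0.58*b - 0.14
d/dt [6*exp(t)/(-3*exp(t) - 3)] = -1/(2*cosh(t/2)^2)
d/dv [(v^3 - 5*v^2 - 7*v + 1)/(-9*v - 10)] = (-18*v^3 + 15*v^2 + 100*v + 79)/(81*v^2 + 180*v + 100)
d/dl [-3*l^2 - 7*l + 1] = -6*l - 7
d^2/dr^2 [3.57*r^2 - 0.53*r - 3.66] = 7.14000000000000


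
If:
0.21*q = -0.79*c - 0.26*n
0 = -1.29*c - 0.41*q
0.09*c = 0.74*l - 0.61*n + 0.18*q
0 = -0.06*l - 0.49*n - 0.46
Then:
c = 2.14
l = 1.02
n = -1.06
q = -6.73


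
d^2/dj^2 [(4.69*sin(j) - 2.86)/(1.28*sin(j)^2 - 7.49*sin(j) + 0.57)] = (-7.684096*sin(j)^5 - 26.220672*sin(j)^4 - 46.35904*sin(j)^3 + 103.961701*sin(j)^2 + 154.671825*sin(j) - 276.673226)/(2.097152*sin(j)^6 - 36.814848*sin(j)^5 + 218.226048*sin(j)^4 - 452.977973*sin(j)^3 + 97.178787*sin(j)^2 - 7.300503*sin(j) + 0.185193)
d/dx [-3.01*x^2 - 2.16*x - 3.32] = -6.02*x - 2.16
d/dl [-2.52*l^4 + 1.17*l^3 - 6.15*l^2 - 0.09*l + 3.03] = -10.08*l^3 + 3.51*l^2 - 12.3*l - 0.09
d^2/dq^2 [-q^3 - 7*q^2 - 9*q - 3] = -6*q - 14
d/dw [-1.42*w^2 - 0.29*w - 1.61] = -2.84*w - 0.29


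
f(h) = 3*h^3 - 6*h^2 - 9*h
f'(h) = 9*h^2 - 12*h - 9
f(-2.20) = -41.18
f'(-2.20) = 60.96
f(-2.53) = -64.22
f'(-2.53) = 78.97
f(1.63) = -17.62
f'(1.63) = -4.65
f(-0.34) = 2.25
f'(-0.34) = -3.88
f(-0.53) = 2.64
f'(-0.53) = -0.11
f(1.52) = -17.01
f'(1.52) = -6.45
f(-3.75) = -208.83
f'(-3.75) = 162.56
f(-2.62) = -71.56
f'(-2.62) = 84.22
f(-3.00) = -108.00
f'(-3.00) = 108.00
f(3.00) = 0.00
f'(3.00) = 36.00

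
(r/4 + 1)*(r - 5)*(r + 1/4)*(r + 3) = r^4/4 + 9*r^3/16 - 45*r^2/8 - 263*r/16 - 15/4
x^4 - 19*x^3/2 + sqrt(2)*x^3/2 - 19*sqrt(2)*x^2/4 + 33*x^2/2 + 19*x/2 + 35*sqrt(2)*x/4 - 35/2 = (x - 7)*(x - 5/2)*(x - sqrt(2)/2)*(x + sqrt(2))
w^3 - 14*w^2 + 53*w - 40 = (w - 8)*(w - 5)*(w - 1)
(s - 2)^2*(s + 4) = s^3 - 12*s + 16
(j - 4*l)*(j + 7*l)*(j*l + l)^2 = j^4*l^2 + 3*j^3*l^3 + 2*j^3*l^2 - 28*j^2*l^4 + 6*j^2*l^3 + j^2*l^2 - 56*j*l^4 + 3*j*l^3 - 28*l^4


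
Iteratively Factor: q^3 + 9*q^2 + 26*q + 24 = (q + 3)*(q^2 + 6*q + 8) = (q + 2)*(q + 3)*(q + 4)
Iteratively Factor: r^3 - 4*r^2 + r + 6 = (r - 3)*(r^2 - r - 2) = (r - 3)*(r + 1)*(r - 2)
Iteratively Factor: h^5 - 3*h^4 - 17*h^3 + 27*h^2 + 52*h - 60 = (h + 3)*(h^4 - 6*h^3 + h^2 + 24*h - 20) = (h - 2)*(h + 3)*(h^3 - 4*h^2 - 7*h + 10) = (h - 2)*(h + 2)*(h + 3)*(h^2 - 6*h + 5) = (h - 5)*(h - 2)*(h + 2)*(h + 3)*(h - 1)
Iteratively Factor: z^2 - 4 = (z - 2)*(z + 2)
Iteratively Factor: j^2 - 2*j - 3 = (j - 3)*(j + 1)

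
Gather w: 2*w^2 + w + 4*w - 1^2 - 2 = 2*w^2 + 5*w - 3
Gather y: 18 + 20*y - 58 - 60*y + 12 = -40*y - 28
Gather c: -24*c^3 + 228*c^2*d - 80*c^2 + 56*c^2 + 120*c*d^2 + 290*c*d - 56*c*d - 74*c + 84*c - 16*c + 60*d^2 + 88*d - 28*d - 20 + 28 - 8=-24*c^3 + c^2*(228*d - 24) + c*(120*d^2 + 234*d - 6) + 60*d^2 + 60*d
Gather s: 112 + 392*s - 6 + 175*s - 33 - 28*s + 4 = 539*s + 77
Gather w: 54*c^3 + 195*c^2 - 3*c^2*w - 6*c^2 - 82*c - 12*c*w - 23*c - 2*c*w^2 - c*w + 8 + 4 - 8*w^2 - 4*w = 54*c^3 + 189*c^2 - 105*c + w^2*(-2*c - 8) + w*(-3*c^2 - 13*c - 4) + 12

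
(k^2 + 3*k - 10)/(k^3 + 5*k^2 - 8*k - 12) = (k + 5)/(k^2 + 7*k + 6)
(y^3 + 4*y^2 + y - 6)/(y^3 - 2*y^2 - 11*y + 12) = (y + 2)/(y - 4)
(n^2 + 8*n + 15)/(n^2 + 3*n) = (n + 5)/n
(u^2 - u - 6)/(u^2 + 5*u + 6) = (u - 3)/(u + 3)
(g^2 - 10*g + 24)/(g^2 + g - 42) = (g - 4)/(g + 7)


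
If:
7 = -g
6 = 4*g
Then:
No Solution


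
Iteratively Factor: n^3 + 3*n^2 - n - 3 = (n + 3)*(n^2 - 1) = (n - 1)*(n + 3)*(n + 1)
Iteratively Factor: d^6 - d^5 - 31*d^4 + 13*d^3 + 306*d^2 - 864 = (d - 4)*(d^5 + 3*d^4 - 19*d^3 - 63*d^2 + 54*d + 216) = (d - 4)*(d + 3)*(d^4 - 19*d^2 - 6*d + 72) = (d - 4)*(d + 3)^2*(d^3 - 3*d^2 - 10*d + 24) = (d - 4)*(d - 2)*(d + 3)^2*(d^2 - d - 12) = (d - 4)*(d - 2)*(d + 3)^3*(d - 4)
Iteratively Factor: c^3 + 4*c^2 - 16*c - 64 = (c + 4)*(c^2 - 16) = (c - 4)*(c + 4)*(c + 4)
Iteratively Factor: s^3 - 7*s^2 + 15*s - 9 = (s - 1)*(s^2 - 6*s + 9) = (s - 3)*(s - 1)*(s - 3)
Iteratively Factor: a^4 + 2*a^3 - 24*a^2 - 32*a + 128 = (a - 4)*(a^3 + 6*a^2 - 32) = (a - 4)*(a + 4)*(a^2 + 2*a - 8) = (a - 4)*(a - 2)*(a + 4)*(a + 4)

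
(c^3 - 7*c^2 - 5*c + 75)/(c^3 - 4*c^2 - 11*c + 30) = (c - 5)/(c - 2)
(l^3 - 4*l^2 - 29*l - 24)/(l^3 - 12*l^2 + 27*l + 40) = (l + 3)/(l - 5)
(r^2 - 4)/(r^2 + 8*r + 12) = (r - 2)/(r + 6)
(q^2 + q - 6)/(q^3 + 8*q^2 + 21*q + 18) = (q - 2)/(q^2 + 5*q + 6)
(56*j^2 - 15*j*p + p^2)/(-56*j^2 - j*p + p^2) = (-7*j + p)/(7*j + p)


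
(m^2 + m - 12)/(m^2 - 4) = (m^2 + m - 12)/(m^2 - 4)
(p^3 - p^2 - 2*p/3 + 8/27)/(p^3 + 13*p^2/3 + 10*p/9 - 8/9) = (p - 4/3)/(p + 4)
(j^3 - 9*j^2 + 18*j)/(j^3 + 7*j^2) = (j^2 - 9*j + 18)/(j*(j + 7))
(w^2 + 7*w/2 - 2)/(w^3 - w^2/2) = (w + 4)/w^2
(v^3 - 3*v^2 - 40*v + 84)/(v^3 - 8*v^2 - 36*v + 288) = (v^2 - 9*v + 14)/(v^2 - 14*v + 48)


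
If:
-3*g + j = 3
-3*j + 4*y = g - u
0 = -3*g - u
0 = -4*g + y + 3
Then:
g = 7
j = 24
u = -21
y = 25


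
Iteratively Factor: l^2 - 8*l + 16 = (l - 4)*(l - 4)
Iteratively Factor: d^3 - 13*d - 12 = (d + 3)*(d^2 - 3*d - 4) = (d + 1)*(d + 3)*(d - 4)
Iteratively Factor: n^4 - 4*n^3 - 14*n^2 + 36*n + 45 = (n - 3)*(n^3 - n^2 - 17*n - 15) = (n - 3)*(n + 1)*(n^2 - 2*n - 15) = (n - 5)*(n - 3)*(n + 1)*(n + 3)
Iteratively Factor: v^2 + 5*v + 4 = (v + 4)*(v + 1)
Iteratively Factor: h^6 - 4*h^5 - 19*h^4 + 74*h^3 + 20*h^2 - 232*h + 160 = (h - 5)*(h^5 + h^4 - 14*h^3 + 4*h^2 + 40*h - 32) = (h - 5)*(h + 2)*(h^4 - h^3 - 12*h^2 + 28*h - 16) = (h - 5)*(h - 2)*(h + 2)*(h^3 + h^2 - 10*h + 8) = (h - 5)*(h - 2)*(h + 2)*(h + 4)*(h^2 - 3*h + 2) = (h - 5)*(h - 2)^2*(h + 2)*(h + 4)*(h - 1)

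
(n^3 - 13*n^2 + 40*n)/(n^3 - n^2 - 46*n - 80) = n*(n - 5)/(n^2 + 7*n + 10)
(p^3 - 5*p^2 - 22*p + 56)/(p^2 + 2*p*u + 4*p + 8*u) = (p^2 - 9*p + 14)/(p + 2*u)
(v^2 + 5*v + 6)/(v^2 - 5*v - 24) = (v + 2)/(v - 8)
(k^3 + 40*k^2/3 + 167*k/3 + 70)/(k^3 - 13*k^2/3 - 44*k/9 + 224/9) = 3*(k^2 + 11*k + 30)/(3*k^2 - 20*k + 32)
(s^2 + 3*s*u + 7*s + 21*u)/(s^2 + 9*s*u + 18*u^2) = (s + 7)/(s + 6*u)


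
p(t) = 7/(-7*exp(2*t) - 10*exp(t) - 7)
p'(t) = 7*(14*exp(2*t) + 10*exp(t))/(-7*exp(2*t) - 10*exp(t) - 7)^2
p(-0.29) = -0.38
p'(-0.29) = 0.32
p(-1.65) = -0.76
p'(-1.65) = 0.20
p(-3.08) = -0.94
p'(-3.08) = 0.06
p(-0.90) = -0.57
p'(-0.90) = 0.30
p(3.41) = -0.00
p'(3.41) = 0.00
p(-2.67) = -0.91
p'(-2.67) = 0.09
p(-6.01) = -1.00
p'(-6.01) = 0.00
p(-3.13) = -0.94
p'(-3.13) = 0.06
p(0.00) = -0.29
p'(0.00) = 0.29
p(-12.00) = -1.00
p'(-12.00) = 0.00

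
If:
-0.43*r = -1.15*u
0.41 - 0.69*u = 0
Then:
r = 1.59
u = 0.59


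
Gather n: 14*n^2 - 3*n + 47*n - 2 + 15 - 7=14*n^2 + 44*n + 6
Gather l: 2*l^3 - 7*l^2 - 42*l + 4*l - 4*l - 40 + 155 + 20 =2*l^3 - 7*l^2 - 42*l + 135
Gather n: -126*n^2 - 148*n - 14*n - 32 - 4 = -126*n^2 - 162*n - 36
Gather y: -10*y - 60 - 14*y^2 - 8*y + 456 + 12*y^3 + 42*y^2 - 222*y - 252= 12*y^3 + 28*y^2 - 240*y + 144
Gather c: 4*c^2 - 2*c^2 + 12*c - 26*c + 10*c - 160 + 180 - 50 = 2*c^2 - 4*c - 30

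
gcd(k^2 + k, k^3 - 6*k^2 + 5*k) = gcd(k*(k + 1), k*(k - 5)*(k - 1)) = k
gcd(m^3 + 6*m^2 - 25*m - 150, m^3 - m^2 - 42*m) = m + 6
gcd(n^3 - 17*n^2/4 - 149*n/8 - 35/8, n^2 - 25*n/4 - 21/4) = n - 7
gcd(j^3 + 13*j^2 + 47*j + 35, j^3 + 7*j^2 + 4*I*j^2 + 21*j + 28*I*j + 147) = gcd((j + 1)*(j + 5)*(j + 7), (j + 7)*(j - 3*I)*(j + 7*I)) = j + 7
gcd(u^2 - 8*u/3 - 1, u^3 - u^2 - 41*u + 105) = u - 3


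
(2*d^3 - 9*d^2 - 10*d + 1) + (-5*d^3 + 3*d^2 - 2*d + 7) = -3*d^3 - 6*d^2 - 12*d + 8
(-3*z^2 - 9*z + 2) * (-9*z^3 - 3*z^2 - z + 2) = 27*z^5 + 90*z^4 + 12*z^3 - 3*z^2 - 20*z + 4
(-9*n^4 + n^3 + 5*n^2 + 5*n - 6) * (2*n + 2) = -18*n^5 - 16*n^4 + 12*n^3 + 20*n^2 - 2*n - 12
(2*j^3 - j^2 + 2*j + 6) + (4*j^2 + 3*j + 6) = 2*j^3 + 3*j^2 + 5*j + 12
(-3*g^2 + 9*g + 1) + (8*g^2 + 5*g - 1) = 5*g^2 + 14*g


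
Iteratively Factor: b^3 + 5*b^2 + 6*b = (b + 2)*(b^2 + 3*b) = (b + 2)*(b + 3)*(b)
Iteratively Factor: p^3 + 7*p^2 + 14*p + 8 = (p + 4)*(p^2 + 3*p + 2) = (p + 2)*(p + 4)*(p + 1)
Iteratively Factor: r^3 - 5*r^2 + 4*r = (r)*(r^2 - 5*r + 4) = r*(r - 1)*(r - 4)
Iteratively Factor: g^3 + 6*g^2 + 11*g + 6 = (g + 2)*(g^2 + 4*g + 3) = (g + 2)*(g + 3)*(g + 1)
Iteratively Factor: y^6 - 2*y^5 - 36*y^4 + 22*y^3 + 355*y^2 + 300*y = (y + 3)*(y^5 - 5*y^4 - 21*y^3 + 85*y^2 + 100*y) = (y + 1)*(y + 3)*(y^4 - 6*y^3 - 15*y^2 + 100*y) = y*(y + 1)*(y + 3)*(y^3 - 6*y^2 - 15*y + 100) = y*(y + 1)*(y + 3)*(y + 4)*(y^2 - 10*y + 25) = y*(y - 5)*(y + 1)*(y + 3)*(y + 4)*(y - 5)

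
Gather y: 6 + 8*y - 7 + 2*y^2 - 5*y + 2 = 2*y^2 + 3*y + 1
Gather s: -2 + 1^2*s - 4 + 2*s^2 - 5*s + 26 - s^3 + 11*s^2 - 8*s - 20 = -s^3 + 13*s^2 - 12*s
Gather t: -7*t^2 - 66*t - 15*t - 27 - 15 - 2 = -7*t^2 - 81*t - 44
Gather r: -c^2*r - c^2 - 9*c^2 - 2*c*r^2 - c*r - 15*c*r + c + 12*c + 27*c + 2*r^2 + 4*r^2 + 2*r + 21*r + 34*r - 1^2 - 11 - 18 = -10*c^2 + 40*c + r^2*(6 - 2*c) + r*(-c^2 - 16*c + 57) - 30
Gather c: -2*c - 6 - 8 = -2*c - 14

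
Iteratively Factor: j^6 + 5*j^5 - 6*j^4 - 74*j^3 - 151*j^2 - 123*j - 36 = (j + 1)*(j^5 + 4*j^4 - 10*j^3 - 64*j^2 - 87*j - 36) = (j - 4)*(j + 1)*(j^4 + 8*j^3 + 22*j^2 + 24*j + 9) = (j - 4)*(j + 1)^2*(j^3 + 7*j^2 + 15*j + 9) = (j - 4)*(j + 1)^2*(j + 3)*(j^2 + 4*j + 3) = (j - 4)*(j + 1)^3*(j + 3)*(j + 3)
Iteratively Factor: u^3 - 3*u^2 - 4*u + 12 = (u + 2)*(u^2 - 5*u + 6) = (u - 2)*(u + 2)*(u - 3)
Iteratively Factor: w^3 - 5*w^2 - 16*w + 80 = (w - 5)*(w^2 - 16) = (w - 5)*(w + 4)*(w - 4)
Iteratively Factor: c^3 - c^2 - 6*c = (c + 2)*(c^2 - 3*c) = c*(c + 2)*(c - 3)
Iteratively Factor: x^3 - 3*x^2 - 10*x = (x)*(x^2 - 3*x - 10) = x*(x + 2)*(x - 5)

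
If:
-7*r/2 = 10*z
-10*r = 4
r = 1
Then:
No Solution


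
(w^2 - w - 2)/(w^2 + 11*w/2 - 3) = 2*(w^2 - w - 2)/(2*w^2 + 11*w - 6)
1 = 1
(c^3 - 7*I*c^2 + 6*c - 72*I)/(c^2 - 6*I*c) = c - I + 12/c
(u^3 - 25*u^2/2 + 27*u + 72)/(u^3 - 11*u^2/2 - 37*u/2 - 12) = (u - 6)/(u + 1)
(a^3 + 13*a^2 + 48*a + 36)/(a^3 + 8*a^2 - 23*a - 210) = (a^2 + 7*a + 6)/(a^2 + 2*a - 35)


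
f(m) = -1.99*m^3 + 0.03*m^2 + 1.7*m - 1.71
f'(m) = -5.97*m^2 + 0.06*m + 1.7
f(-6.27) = 479.33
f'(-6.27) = -233.37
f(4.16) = -137.38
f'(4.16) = -101.36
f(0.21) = -1.37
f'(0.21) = 1.45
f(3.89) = -111.78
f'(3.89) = -88.41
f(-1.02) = -1.30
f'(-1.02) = -4.57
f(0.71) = -1.20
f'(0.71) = -1.27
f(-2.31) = 19.05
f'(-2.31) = -30.30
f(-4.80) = 210.90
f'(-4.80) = -136.14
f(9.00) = -1434.69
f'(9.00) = -481.33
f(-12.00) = 3420.93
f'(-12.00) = -858.70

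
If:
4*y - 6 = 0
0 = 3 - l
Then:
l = 3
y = 3/2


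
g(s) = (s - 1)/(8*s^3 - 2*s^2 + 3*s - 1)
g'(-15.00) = 0.00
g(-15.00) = 0.00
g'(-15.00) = 0.00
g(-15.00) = 0.00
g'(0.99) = 0.13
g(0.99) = -0.00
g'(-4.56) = 0.00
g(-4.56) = 0.01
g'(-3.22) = 0.01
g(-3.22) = 0.01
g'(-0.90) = 0.31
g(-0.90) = 0.17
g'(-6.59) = 0.00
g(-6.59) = 0.00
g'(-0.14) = 1.42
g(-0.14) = 0.77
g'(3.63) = -0.00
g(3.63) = 0.01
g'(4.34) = -0.00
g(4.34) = 0.01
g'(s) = (s - 1)*(-24*s^2 + 4*s - 3)/(8*s^3 - 2*s^2 + 3*s - 1)^2 + 1/(8*s^3 - 2*s^2 + 3*s - 1)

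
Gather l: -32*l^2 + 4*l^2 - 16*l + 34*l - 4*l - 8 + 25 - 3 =-28*l^2 + 14*l + 14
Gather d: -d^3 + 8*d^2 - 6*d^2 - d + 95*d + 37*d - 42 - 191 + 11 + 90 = -d^3 + 2*d^2 + 131*d - 132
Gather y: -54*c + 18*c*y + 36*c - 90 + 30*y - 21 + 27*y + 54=-18*c + y*(18*c + 57) - 57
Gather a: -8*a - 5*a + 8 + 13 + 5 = 26 - 13*a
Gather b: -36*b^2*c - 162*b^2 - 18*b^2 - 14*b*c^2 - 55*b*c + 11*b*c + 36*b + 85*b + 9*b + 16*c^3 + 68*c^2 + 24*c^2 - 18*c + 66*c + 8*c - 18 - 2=b^2*(-36*c - 180) + b*(-14*c^2 - 44*c + 130) + 16*c^3 + 92*c^2 + 56*c - 20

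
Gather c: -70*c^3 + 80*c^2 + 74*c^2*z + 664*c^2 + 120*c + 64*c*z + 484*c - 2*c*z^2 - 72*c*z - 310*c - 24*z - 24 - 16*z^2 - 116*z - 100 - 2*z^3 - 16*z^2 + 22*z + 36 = -70*c^3 + c^2*(74*z + 744) + c*(-2*z^2 - 8*z + 294) - 2*z^3 - 32*z^2 - 118*z - 88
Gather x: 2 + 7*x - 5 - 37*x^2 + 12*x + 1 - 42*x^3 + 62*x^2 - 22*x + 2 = -42*x^3 + 25*x^2 - 3*x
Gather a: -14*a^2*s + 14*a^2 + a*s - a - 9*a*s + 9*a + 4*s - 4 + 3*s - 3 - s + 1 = a^2*(14 - 14*s) + a*(8 - 8*s) + 6*s - 6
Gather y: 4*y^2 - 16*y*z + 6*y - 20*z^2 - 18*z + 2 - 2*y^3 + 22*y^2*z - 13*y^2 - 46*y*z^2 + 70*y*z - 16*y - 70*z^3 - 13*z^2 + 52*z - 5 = -2*y^3 + y^2*(22*z - 9) + y*(-46*z^2 + 54*z - 10) - 70*z^3 - 33*z^2 + 34*z - 3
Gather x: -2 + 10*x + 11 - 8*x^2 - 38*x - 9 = -8*x^2 - 28*x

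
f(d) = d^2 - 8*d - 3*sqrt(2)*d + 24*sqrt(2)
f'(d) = 2*d - 8 - 3*sqrt(2)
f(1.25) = 20.20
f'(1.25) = -9.74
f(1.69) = 16.11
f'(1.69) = -8.86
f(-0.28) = 37.45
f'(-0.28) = -12.80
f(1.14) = 21.28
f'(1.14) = -9.96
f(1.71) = 15.93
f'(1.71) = -8.82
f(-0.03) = 34.31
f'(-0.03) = -12.30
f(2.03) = 13.21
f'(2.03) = -8.18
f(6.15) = -3.53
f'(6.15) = 0.06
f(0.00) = 33.94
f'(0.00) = -12.24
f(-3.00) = 79.67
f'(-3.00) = -18.24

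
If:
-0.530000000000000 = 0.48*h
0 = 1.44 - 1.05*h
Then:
No Solution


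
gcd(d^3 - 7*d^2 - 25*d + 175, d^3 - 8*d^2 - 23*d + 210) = d^2 - 2*d - 35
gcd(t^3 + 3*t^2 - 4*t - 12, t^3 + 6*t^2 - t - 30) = t^2 + t - 6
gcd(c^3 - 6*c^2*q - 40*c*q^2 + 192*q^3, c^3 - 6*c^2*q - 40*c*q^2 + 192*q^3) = c^3 - 6*c^2*q - 40*c*q^2 + 192*q^3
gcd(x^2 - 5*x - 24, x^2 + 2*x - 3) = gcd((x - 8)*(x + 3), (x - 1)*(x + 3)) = x + 3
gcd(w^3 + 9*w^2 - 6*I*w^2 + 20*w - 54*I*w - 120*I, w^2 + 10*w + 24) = w + 4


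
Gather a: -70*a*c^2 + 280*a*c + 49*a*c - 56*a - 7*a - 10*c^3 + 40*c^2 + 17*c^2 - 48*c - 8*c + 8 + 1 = a*(-70*c^2 + 329*c - 63) - 10*c^3 + 57*c^2 - 56*c + 9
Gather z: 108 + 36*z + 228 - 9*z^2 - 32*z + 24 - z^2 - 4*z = 360 - 10*z^2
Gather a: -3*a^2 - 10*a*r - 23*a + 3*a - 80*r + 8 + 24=-3*a^2 + a*(-10*r - 20) - 80*r + 32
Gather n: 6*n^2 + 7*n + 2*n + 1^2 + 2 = 6*n^2 + 9*n + 3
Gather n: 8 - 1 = 7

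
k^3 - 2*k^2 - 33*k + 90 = (k - 5)*(k - 3)*(k + 6)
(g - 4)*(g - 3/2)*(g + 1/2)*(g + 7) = g^4 + 2*g^3 - 127*g^2/4 + 103*g/4 + 21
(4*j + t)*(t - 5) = 4*j*t - 20*j + t^2 - 5*t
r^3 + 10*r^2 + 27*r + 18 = (r + 1)*(r + 3)*(r + 6)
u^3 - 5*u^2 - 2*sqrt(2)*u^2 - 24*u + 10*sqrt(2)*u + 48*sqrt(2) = (u - 8)*(u + 3)*(u - 2*sqrt(2))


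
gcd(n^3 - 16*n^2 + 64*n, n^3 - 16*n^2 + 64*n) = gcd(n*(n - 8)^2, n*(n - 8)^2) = n^3 - 16*n^2 + 64*n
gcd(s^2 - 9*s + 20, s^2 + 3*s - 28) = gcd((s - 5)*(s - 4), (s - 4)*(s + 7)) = s - 4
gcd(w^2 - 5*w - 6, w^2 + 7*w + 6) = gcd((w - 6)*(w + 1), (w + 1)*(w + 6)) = w + 1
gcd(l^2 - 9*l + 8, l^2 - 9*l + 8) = l^2 - 9*l + 8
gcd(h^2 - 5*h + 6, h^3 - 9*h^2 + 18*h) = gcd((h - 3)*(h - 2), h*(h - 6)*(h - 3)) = h - 3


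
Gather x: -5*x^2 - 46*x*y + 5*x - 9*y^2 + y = -5*x^2 + x*(5 - 46*y) - 9*y^2 + y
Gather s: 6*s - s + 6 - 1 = 5*s + 5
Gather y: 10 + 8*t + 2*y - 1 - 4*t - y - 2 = 4*t + y + 7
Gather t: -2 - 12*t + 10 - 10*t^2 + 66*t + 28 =-10*t^2 + 54*t + 36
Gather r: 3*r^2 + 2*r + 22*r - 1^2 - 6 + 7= 3*r^2 + 24*r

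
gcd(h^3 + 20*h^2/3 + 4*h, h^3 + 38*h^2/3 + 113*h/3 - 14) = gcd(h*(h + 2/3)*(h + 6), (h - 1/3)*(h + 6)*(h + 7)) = h + 6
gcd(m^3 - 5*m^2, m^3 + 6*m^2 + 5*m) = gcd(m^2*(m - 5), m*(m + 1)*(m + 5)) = m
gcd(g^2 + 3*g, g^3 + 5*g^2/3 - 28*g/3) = g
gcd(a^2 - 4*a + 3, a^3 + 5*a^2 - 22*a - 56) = 1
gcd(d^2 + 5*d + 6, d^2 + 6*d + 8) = d + 2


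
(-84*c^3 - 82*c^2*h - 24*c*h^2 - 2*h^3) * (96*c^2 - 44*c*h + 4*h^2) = -8064*c^5 - 4176*c^4*h + 968*c^3*h^2 + 536*c^2*h^3 - 8*c*h^4 - 8*h^5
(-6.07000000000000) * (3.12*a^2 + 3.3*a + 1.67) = -18.9384*a^2 - 20.031*a - 10.1369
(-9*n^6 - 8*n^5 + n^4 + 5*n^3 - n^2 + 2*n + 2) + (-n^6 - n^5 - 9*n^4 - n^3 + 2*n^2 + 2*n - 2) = -10*n^6 - 9*n^5 - 8*n^4 + 4*n^3 + n^2 + 4*n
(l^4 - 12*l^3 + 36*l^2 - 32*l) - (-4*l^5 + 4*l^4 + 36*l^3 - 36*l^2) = 4*l^5 - 3*l^4 - 48*l^3 + 72*l^2 - 32*l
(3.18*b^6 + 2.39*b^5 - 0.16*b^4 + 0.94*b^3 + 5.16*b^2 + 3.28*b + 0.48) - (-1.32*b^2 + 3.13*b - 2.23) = 3.18*b^6 + 2.39*b^5 - 0.16*b^4 + 0.94*b^3 + 6.48*b^2 + 0.15*b + 2.71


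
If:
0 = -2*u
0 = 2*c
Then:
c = 0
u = 0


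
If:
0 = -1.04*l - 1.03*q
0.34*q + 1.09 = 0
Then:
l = 3.18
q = -3.21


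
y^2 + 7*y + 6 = (y + 1)*(y + 6)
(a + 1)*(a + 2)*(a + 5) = a^3 + 8*a^2 + 17*a + 10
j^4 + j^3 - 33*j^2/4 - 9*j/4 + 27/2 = (j - 2)*(j - 3/2)*(j + 3/2)*(j + 3)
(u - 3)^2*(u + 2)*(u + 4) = u^4 - 19*u^2 + 6*u + 72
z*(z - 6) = z^2 - 6*z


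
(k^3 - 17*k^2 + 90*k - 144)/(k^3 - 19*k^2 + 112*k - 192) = (k - 6)/(k - 8)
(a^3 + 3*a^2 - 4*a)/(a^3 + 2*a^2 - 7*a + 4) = a/(a - 1)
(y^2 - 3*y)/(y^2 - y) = (y - 3)/(y - 1)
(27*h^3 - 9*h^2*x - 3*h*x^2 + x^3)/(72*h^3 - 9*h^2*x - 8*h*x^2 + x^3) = (-3*h + x)/(-8*h + x)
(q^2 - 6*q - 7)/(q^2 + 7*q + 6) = (q - 7)/(q + 6)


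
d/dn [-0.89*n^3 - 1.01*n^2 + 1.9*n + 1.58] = -2.67*n^2 - 2.02*n + 1.9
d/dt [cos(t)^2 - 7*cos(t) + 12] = (7 - 2*cos(t))*sin(t)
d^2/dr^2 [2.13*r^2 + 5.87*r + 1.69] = 4.26000000000000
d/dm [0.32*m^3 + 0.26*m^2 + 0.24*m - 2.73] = 0.96*m^2 + 0.52*m + 0.24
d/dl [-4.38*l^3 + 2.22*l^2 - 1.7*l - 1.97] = -13.14*l^2 + 4.44*l - 1.7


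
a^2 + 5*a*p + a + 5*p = (a + 1)*(a + 5*p)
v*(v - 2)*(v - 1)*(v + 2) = v^4 - v^3 - 4*v^2 + 4*v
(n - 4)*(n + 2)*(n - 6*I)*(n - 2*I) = n^4 - 2*n^3 - 8*I*n^3 - 20*n^2 + 16*I*n^2 + 24*n + 64*I*n + 96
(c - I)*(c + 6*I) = c^2 + 5*I*c + 6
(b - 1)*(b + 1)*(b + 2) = b^3 + 2*b^2 - b - 2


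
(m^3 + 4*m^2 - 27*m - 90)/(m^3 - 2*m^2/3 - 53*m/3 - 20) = 3*(m + 6)/(3*m + 4)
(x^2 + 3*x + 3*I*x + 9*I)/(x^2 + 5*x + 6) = (x + 3*I)/(x + 2)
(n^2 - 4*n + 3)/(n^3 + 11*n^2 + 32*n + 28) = (n^2 - 4*n + 3)/(n^3 + 11*n^2 + 32*n + 28)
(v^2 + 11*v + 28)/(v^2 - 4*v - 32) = (v + 7)/(v - 8)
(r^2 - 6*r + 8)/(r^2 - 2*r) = (r - 4)/r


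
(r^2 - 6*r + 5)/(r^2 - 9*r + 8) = (r - 5)/(r - 8)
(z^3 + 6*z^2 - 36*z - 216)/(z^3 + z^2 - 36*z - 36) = (z + 6)/(z + 1)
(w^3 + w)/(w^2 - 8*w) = (w^2 + 1)/(w - 8)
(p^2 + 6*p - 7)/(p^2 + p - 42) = (p - 1)/(p - 6)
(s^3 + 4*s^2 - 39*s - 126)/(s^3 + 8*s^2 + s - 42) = (s - 6)/(s - 2)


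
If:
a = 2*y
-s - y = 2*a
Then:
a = 2*y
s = -5*y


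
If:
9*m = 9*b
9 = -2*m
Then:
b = -9/2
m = -9/2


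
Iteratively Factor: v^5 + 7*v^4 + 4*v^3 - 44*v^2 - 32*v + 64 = (v - 2)*(v^4 + 9*v^3 + 22*v^2 - 32) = (v - 2)*(v - 1)*(v^3 + 10*v^2 + 32*v + 32) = (v - 2)*(v - 1)*(v + 4)*(v^2 + 6*v + 8) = (v - 2)*(v - 1)*(v + 2)*(v + 4)*(v + 4)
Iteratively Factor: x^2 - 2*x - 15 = (x + 3)*(x - 5)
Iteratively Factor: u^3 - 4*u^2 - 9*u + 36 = (u + 3)*(u^2 - 7*u + 12) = (u - 3)*(u + 3)*(u - 4)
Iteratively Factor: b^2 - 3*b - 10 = (b + 2)*(b - 5)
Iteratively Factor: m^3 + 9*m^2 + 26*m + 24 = (m + 4)*(m^2 + 5*m + 6) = (m + 2)*(m + 4)*(m + 3)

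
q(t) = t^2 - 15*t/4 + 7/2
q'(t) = 2*t - 15/4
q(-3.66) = 30.62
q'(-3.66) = -11.07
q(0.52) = 1.82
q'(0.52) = -2.71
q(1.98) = -0.00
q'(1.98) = 0.21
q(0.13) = 3.03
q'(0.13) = -3.49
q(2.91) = 1.06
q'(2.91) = 2.07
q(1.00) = 0.75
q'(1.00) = -1.75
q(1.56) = 0.08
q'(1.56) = -0.63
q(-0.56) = 5.91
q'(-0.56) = -4.87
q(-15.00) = 284.75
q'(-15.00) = -33.75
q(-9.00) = 118.25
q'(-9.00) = -21.75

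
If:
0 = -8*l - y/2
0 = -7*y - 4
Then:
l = 1/28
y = -4/7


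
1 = 1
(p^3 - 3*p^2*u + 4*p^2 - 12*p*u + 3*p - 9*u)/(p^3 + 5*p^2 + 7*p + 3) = (p - 3*u)/(p + 1)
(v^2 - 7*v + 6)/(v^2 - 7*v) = (v^2 - 7*v + 6)/(v*(v - 7))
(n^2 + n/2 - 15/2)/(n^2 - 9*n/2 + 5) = (n + 3)/(n - 2)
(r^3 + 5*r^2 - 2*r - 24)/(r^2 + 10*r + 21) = (r^2 + 2*r - 8)/(r + 7)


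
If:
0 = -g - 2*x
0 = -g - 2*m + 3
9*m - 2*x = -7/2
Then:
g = 34/7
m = -13/14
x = -17/7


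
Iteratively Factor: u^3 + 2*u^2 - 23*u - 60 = (u + 3)*(u^2 - u - 20) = (u + 3)*(u + 4)*(u - 5)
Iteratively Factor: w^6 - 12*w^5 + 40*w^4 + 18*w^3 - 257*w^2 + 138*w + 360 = (w - 5)*(w^5 - 7*w^4 + 5*w^3 + 43*w^2 - 42*w - 72) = (w - 5)*(w - 4)*(w^4 - 3*w^3 - 7*w^2 + 15*w + 18) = (w - 5)*(w - 4)*(w - 3)*(w^3 - 7*w - 6) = (w - 5)*(w - 4)*(w - 3)^2*(w^2 + 3*w + 2) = (w - 5)*(w - 4)*(w - 3)^2*(w + 1)*(w + 2)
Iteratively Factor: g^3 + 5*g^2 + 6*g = (g + 2)*(g^2 + 3*g) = (g + 2)*(g + 3)*(g)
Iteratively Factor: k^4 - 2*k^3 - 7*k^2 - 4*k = (k + 1)*(k^3 - 3*k^2 - 4*k) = (k - 4)*(k + 1)*(k^2 + k) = (k - 4)*(k + 1)^2*(k)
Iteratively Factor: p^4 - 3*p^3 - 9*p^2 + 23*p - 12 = (p + 3)*(p^3 - 6*p^2 + 9*p - 4) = (p - 1)*(p + 3)*(p^2 - 5*p + 4) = (p - 1)^2*(p + 3)*(p - 4)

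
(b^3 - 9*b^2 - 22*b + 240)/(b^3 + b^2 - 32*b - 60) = (b - 8)/(b + 2)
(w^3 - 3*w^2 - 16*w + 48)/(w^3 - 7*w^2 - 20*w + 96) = (w - 4)/(w - 8)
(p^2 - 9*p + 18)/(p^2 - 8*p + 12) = (p - 3)/(p - 2)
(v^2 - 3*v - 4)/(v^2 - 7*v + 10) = (v^2 - 3*v - 4)/(v^2 - 7*v + 10)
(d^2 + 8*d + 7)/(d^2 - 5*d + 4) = (d^2 + 8*d + 7)/(d^2 - 5*d + 4)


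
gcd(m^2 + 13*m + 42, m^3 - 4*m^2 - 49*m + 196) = m + 7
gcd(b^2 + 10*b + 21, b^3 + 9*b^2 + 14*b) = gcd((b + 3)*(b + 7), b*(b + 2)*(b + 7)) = b + 7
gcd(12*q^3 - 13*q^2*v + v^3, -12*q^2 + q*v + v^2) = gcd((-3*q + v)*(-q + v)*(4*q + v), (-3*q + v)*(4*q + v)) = 12*q^2 - q*v - v^2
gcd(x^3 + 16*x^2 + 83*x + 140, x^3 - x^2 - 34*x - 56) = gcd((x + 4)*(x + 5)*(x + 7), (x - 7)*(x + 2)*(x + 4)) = x + 4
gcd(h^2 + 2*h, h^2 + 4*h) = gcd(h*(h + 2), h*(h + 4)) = h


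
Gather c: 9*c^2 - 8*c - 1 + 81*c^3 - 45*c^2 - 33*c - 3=81*c^3 - 36*c^2 - 41*c - 4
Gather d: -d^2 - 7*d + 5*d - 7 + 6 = -d^2 - 2*d - 1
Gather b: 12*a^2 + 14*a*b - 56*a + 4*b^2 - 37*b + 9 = 12*a^2 - 56*a + 4*b^2 + b*(14*a - 37) + 9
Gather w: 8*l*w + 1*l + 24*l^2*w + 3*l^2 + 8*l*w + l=3*l^2 + 2*l + w*(24*l^2 + 16*l)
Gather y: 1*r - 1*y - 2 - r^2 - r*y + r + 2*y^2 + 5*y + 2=-r^2 + 2*r + 2*y^2 + y*(4 - r)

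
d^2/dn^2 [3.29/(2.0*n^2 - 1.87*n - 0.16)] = (26.32*n^2 - 24.6092*n - 3.29*(4.0*n - 1.87)*(8.0*n - 3.74) - 2.1056)/(-2.0*n^2 + 1.87*n + 0.16)^3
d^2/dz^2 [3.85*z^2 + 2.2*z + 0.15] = 7.70000000000000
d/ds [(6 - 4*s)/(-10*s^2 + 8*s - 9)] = 4*(-10*s^2 + 30*s - 3)/(100*s^4 - 160*s^3 + 244*s^2 - 144*s + 81)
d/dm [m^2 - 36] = 2*m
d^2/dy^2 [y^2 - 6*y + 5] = 2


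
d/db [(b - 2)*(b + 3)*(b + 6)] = b*(3*b + 14)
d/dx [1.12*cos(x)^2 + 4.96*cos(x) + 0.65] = -(2.24*cos(x) + 4.96)*sin(x)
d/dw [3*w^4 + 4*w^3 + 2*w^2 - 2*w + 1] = 12*w^3 + 12*w^2 + 4*w - 2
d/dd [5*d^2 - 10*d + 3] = 10*d - 10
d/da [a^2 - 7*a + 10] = 2*a - 7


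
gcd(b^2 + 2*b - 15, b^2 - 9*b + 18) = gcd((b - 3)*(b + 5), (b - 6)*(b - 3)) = b - 3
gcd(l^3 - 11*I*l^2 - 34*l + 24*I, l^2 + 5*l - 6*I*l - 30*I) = l - 6*I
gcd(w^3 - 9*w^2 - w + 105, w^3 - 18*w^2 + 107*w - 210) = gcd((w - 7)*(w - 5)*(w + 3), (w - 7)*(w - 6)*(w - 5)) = w^2 - 12*w + 35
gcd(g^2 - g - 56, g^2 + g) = 1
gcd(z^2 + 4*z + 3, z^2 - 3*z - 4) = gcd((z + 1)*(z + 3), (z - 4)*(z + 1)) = z + 1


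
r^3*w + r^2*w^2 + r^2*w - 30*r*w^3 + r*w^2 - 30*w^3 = (r - 5*w)*(r + 6*w)*(r*w + w)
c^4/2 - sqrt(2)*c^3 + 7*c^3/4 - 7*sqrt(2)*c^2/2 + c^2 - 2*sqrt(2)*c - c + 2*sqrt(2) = (c/2 + 1)*(c - 1/2)*(c + 2)*(c - 2*sqrt(2))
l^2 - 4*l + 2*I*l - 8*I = (l - 4)*(l + 2*I)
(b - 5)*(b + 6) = b^2 + b - 30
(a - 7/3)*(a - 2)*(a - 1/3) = a^3 - 14*a^2/3 + 55*a/9 - 14/9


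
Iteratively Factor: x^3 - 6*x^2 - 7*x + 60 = (x - 4)*(x^2 - 2*x - 15) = (x - 5)*(x - 4)*(x + 3)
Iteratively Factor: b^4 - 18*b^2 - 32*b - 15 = (b + 1)*(b^3 - b^2 - 17*b - 15) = (b + 1)*(b + 3)*(b^2 - 4*b - 5) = (b - 5)*(b + 1)*(b + 3)*(b + 1)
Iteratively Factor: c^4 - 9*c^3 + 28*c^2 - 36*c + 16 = (c - 2)*(c^3 - 7*c^2 + 14*c - 8) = (c - 2)^2*(c^2 - 5*c + 4) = (c - 4)*(c - 2)^2*(c - 1)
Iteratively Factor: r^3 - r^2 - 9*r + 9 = (r + 3)*(r^2 - 4*r + 3) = (r - 1)*(r + 3)*(r - 3)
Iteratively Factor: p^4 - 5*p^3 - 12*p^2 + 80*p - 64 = (p + 4)*(p^3 - 9*p^2 + 24*p - 16) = (p - 4)*(p + 4)*(p^2 - 5*p + 4) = (p - 4)^2*(p + 4)*(p - 1)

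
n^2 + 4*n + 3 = (n + 1)*(n + 3)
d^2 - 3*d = d*(d - 3)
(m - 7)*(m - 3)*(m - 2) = m^3 - 12*m^2 + 41*m - 42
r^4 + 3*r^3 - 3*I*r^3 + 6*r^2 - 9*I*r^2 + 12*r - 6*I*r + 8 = (r + 1)*(r + 2)*(r - 4*I)*(r + I)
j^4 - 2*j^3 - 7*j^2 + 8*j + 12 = (j - 3)*(j - 2)*(j + 1)*(j + 2)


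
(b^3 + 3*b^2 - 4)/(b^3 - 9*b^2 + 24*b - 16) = (b^2 + 4*b + 4)/(b^2 - 8*b + 16)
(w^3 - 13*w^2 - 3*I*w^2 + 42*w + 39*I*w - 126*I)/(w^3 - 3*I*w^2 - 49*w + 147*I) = (w - 6)/(w + 7)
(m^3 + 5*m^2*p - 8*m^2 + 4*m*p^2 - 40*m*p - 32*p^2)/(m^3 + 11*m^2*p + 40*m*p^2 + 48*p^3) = (m^2 + m*p - 8*m - 8*p)/(m^2 + 7*m*p + 12*p^2)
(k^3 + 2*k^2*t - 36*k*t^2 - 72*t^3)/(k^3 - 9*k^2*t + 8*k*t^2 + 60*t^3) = (-k - 6*t)/(-k + 5*t)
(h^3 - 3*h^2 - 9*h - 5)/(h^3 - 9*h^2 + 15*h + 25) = (h + 1)/(h - 5)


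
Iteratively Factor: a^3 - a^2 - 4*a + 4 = (a + 2)*(a^2 - 3*a + 2) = (a - 2)*(a + 2)*(a - 1)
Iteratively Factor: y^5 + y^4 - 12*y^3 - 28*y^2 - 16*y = (y + 2)*(y^4 - y^3 - 10*y^2 - 8*y) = (y + 2)^2*(y^3 - 3*y^2 - 4*y) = (y + 1)*(y + 2)^2*(y^2 - 4*y) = (y - 4)*(y + 1)*(y + 2)^2*(y)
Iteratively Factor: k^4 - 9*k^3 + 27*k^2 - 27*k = (k - 3)*(k^3 - 6*k^2 + 9*k) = (k - 3)^2*(k^2 - 3*k) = (k - 3)^3*(k)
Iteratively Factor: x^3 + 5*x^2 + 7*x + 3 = (x + 1)*(x^2 + 4*x + 3) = (x + 1)^2*(x + 3)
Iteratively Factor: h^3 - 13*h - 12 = (h - 4)*(h^2 + 4*h + 3) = (h - 4)*(h + 1)*(h + 3)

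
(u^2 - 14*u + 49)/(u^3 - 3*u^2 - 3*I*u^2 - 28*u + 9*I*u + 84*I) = (u - 7)/(u^2 + u*(4 - 3*I) - 12*I)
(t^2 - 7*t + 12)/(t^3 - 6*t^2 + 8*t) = (t - 3)/(t*(t - 2))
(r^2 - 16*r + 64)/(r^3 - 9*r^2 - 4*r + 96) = (r - 8)/(r^2 - r - 12)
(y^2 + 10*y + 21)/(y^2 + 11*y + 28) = (y + 3)/(y + 4)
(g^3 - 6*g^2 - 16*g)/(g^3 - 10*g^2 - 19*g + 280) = g*(g + 2)/(g^2 - 2*g - 35)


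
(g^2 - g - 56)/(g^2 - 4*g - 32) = (g + 7)/(g + 4)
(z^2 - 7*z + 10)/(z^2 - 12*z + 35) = (z - 2)/(z - 7)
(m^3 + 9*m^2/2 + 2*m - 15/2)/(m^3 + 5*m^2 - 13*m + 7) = (2*m^2 + 11*m + 15)/(2*(m^2 + 6*m - 7))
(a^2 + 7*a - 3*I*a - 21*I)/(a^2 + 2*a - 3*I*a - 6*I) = (a + 7)/(a + 2)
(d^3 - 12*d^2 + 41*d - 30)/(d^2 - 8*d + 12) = (d^2 - 6*d + 5)/(d - 2)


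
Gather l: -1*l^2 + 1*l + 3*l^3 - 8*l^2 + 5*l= 3*l^3 - 9*l^2 + 6*l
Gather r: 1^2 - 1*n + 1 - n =2 - 2*n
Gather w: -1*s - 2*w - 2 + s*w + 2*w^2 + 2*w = s*w - s + 2*w^2 - 2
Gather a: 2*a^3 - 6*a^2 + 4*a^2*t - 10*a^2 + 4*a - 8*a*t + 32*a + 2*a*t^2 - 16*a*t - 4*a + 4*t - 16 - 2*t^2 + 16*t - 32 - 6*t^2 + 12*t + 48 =2*a^3 + a^2*(4*t - 16) + a*(2*t^2 - 24*t + 32) - 8*t^2 + 32*t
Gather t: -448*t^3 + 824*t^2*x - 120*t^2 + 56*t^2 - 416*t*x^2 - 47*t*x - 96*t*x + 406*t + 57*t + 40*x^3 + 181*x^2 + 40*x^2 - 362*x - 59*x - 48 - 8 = -448*t^3 + t^2*(824*x - 64) + t*(-416*x^2 - 143*x + 463) + 40*x^3 + 221*x^2 - 421*x - 56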